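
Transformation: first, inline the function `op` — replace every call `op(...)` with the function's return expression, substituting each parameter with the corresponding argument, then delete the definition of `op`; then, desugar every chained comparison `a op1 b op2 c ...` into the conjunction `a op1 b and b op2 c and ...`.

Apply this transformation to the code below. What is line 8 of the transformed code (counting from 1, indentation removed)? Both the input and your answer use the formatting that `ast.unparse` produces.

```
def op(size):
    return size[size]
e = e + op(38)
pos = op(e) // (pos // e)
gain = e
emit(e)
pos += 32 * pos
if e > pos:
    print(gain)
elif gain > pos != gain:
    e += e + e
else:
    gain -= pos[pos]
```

elif gain > pos and pos != gain:

Transformed code:
e = e + 38[38]
pos = e[e] // (pos // e)
gain = e
emit(e)
pos += 32 * pos
if e > pos:
    print(gain)
elif gain > pos and pos != gain:
    e += e + e
else:
    gain -= pos[pos]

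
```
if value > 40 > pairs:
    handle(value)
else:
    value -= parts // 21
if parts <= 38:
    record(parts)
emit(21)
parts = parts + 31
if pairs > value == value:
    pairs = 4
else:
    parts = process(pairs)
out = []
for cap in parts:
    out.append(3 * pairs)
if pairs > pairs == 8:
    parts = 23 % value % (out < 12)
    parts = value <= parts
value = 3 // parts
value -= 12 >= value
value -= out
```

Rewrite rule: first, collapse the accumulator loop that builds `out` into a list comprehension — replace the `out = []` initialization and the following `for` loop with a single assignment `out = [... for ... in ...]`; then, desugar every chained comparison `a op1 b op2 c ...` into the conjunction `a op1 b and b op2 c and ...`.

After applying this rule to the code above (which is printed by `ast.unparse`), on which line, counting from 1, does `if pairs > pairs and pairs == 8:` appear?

14

Transformed code:
if value > 40 and 40 > pairs:
    handle(value)
else:
    value -= parts // 21
if parts <= 38:
    record(parts)
emit(21)
parts = parts + 31
if pairs > value and value == value:
    pairs = 4
else:
    parts = process(pairs)
out = [3 * pairs for cap in parts]
if pairs > pairs and pairs == 8:
    parts = 23 % value % (out < 12)
    parts = value <= parts
value = 3 // parts
value -= 12 >= value
value -= out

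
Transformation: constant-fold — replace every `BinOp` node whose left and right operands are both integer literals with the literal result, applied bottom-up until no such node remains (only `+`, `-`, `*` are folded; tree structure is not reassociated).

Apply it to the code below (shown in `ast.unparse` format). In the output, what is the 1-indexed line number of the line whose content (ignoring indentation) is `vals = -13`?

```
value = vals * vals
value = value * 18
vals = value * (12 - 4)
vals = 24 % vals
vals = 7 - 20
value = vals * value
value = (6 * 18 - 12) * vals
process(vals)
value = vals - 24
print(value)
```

Transformed code:
value = vals * vals
value = value * 18
vals = value * 8
vals = 24 % vals
vals = -13
value = vals * value
value = 96 * vals
process(vals)
value = vals - 24
print(value)

5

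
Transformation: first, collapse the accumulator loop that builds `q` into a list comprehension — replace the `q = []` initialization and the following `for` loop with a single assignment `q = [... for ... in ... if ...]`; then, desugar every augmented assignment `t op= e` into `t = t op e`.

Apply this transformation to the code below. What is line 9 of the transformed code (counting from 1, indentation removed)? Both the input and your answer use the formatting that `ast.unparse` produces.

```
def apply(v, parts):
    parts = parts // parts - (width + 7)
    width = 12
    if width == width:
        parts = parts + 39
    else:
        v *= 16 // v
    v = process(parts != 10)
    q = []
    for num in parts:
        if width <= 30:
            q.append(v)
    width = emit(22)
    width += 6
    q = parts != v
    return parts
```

q = [v for num in parts if width <= 30]

Transformed code:
def apply(v, parts):
    parts = parts // parts - (width + 7)
    width = 12
    if width == width:
        parts = parts + 39
    else:
        v = v * (16 // v)
    v = process(parts != 10)
    q = [v for num in parts if width <= 30]
    width = emit(22)
    width = width + 6
    q = parts != v
    return parts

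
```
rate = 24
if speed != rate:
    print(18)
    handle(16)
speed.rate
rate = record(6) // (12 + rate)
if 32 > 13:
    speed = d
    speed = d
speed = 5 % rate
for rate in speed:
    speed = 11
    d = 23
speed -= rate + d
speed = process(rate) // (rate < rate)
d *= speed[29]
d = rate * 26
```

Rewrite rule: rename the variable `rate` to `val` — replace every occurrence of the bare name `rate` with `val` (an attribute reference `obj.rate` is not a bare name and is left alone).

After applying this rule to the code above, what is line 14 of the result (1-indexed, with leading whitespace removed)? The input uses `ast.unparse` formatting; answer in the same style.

Transformed code:
val = 24
if speed != val:
    print(18)
    handle(16)
speed.rate
val = record(6) // (12 + val)
if 32 > 13:
    speed = d
    speed = d
speed = 5 % val
for val in speed:
    speed = 11
    d = 23
speed -= val + d
speed = process(val) // (val < val)
d *= speed[29]
d = val * 26

speed -= val + d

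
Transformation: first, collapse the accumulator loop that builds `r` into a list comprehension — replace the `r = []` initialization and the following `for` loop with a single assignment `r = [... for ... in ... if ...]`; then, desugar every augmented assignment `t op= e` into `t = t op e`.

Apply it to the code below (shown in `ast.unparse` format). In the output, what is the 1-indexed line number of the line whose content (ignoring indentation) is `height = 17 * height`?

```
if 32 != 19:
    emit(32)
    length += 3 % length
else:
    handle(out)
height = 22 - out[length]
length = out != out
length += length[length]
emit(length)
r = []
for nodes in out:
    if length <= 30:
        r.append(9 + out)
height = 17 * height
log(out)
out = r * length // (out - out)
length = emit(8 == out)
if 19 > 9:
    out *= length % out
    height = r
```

11

Transformed code:
if 32 != 19:
    emit(32)
    length = length + 3 % length
else:
    handle(out)
height = 22 - out[length]
length = out != out
length = length + length[length]
emit(length)
r = [9 + out for nodes in out if length <= 30]
height = 17 * height
log(out)
out = r * length // (out - out)
length = emit(8 == out)
if 19 > 9:
    out = out * (length % out)
    height = r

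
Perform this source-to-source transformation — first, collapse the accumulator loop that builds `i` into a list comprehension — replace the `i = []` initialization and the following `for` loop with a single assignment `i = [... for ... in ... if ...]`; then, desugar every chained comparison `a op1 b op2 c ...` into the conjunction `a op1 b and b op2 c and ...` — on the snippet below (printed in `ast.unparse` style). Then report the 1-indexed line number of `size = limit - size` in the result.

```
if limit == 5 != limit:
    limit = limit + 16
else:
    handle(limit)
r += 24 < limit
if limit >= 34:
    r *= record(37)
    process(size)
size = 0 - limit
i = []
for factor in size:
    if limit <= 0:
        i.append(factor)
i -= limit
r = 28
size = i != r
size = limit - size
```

Transformed code:
if limit == 5 and 5 != limit:
    limit = limit + 16
else:
    handle(limit)
r += 24 < limit
if limit >= 34:
    r *= record(37)
    process(size)
size = 0 - limit
i = [factor for factor in size if limit <= 0]
i -= limit
r = 28
size = i != r
size = limit - size

14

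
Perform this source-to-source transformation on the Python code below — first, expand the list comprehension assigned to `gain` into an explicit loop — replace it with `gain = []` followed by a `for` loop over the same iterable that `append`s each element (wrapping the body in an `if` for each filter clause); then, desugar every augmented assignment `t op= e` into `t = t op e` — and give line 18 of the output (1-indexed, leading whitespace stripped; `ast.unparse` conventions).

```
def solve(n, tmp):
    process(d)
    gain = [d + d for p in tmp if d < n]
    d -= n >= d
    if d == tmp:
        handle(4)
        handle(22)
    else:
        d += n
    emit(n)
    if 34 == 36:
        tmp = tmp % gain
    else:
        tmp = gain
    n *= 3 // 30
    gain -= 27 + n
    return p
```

Transformed code:
def solve(n, tmp):
    process(d)
    gain = []
    for p in tmp:
        if d < n:
            gain.append(d + d)
    d = d - (n >= d)
    if d == tmp:
        handle(4)
        handle(22)
    else:
        d = d + n
    emit(n)
    if 34 == 36:
        tmp = tmp % gain
    else:
        tmp = gain
    n = n * (3 // 30)
    gain = gain - (27 + n)
    return p

n = n * (3 // 30)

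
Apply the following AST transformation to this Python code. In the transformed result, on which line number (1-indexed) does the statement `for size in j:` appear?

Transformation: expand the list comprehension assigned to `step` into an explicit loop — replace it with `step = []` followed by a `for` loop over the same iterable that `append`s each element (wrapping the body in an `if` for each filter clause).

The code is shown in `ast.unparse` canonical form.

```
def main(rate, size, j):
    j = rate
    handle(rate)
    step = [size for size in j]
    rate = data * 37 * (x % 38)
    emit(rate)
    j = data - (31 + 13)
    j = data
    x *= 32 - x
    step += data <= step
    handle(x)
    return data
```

Transformed code:
def main(rate, size, j):
    j = rate
    handle(rate)
    step = []
    for size in j:
        step.append(size)
    rate = data * 37 * (x % 38)
    emit(rate)
    j = data - (31 + 13)
    j = data
    x *= 32 - x
    step += data <= step
    handle(x)
    return data

5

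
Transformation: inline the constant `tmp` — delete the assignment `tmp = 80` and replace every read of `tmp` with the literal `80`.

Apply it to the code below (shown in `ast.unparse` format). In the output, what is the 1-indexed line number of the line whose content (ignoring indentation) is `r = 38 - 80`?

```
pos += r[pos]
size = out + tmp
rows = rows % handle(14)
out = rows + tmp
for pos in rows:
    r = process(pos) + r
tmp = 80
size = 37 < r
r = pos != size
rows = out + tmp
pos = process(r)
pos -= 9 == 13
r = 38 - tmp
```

12

Transformed code:
pos += r[pos]
size = out + 80
rows = rows % handle(14)
out = rows + 80
for pos in rows:
    r = process(pos) + r
size = 37 < r
r = pos != size
rows = out + 80
pos = process(r)
pos -= 9 == 13
r = 38 - 80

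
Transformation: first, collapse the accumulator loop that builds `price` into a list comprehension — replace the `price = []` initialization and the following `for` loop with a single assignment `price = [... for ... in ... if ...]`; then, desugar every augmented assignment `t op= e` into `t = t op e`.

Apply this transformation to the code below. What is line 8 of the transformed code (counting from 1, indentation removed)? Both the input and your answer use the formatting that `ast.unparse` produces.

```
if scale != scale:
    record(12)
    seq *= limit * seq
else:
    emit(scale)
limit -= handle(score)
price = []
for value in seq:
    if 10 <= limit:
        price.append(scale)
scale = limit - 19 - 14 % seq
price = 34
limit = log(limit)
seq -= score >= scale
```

scale = limit - 19 - 14 % seq

Transformed code:
if scale != scale:
    record(12)
    seq = seq * (limit * seq)
else:
    emit(scale)
limit = limit - handle(score)
price = [scale for value in seq if 10 <= limit]
scale = limit - 19 - 14 % seq
price = 34
limit = log(limit)
seq = seq - (score >= scale)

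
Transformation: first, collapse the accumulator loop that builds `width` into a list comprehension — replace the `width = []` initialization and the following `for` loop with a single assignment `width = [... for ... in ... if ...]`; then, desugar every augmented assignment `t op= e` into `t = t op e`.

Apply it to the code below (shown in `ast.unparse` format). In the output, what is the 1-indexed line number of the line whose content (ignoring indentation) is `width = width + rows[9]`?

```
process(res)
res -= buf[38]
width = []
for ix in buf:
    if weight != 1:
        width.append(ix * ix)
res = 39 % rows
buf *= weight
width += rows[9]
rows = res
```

6

Transformed code:
process(res)
res = res - buf[38]
width = [ix * ix for ix in buf if weight != 1]
res = 39 % rows
buf = buf * weight
width = width + rows[9]
rows = res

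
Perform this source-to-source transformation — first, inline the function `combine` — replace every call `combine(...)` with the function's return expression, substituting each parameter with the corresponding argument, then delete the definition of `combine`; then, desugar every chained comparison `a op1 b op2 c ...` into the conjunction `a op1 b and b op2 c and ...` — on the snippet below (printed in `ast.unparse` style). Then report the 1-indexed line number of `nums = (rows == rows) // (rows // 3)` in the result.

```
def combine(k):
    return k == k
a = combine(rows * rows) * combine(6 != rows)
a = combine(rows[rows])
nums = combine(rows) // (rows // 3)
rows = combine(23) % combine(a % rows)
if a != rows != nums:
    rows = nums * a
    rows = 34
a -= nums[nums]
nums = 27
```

3

Transformed code:
a = (rows * rows == rows * rows) * ((6 != rows) == (6 != rows))
a = rows[rows] == rows[rows]
nums = (rows == rows) // (rows // 3)
rows = (23 == 23) % (a % rows == a % rows)
if a != rows and rows != nums:
    rows = nums * a
    rows = 34
a -= nums[nums]
nums = 27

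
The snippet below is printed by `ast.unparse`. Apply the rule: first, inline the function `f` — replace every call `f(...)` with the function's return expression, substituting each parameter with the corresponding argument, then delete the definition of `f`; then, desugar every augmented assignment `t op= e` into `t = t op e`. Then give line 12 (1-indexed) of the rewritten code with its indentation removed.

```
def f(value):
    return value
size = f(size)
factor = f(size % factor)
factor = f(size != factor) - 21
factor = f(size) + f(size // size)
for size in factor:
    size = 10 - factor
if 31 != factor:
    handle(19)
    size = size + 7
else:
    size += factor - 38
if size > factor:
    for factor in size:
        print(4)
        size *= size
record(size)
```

if size > factor:

Transformed code:
size = size
factor = size % factor
factor = (size != factor) - 21
factor = size + size // size
for size in factor:
    size = 10 - factor
if 31 != factor:
    handle(19)
    size = size + 7
else:
    size = size + (factor - 38)
if size > factor:
    for factor in size:
        print(4)
        size = size * size
record(size)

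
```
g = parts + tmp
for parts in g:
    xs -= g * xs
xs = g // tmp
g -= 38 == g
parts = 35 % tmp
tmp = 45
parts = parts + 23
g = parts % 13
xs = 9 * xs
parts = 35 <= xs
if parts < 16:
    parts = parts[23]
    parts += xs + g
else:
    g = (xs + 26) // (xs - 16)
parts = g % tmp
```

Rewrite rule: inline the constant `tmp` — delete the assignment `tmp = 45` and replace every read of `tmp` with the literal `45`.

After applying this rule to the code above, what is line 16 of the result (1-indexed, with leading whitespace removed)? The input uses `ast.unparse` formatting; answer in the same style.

parts = g % 45

Transformed code:
g = parts + 45
for parts in g:
    xs -= g * xs
xs = g // 45
g -= 38 == g
parts = 35 % 45
parts = parts + 23
g = parts % 13
xs = 9 * xs
parts = 35 <= xs
if parts < 16:
    parts = parts[23]
    parts += xs + g
else:
    g = (xs + 26) // (xs - 16)
parts = g % 45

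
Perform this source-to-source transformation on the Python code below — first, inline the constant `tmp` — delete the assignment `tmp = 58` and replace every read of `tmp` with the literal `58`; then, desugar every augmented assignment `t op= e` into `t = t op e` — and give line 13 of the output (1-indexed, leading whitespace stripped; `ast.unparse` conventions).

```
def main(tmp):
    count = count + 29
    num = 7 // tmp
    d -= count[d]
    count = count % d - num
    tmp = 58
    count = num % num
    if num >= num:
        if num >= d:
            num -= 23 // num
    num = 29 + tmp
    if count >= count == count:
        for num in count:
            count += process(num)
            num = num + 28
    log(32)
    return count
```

Transformed code:
def main(tmp):
    count = count + 29
    num = 7 // 58
    d = d - count[d]
    count = count % d - num
    count = num % num
    if num >= num:
        if num >= d:
            num = num - 23 // num
    num = 29 + 58
    if count >= count == count:
        for num in count:
            count = count + process(num)
            num = num + 28
    log(32)
    return count

count = count + process(num)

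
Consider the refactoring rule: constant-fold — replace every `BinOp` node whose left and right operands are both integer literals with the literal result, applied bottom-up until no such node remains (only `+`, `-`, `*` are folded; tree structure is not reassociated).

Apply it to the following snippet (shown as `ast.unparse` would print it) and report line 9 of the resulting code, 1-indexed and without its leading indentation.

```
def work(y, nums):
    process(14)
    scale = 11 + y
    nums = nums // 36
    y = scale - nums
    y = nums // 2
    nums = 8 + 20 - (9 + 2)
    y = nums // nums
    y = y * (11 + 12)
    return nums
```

Transformed code:
def work(y, nums):
    process(14)
    scale = 11 + y
    nums = nums // 36
    y = scale - nums
    y = nums // 2
    nums = 17
    y = nums // nums
    y = y * 23
    return nums

y = y * 23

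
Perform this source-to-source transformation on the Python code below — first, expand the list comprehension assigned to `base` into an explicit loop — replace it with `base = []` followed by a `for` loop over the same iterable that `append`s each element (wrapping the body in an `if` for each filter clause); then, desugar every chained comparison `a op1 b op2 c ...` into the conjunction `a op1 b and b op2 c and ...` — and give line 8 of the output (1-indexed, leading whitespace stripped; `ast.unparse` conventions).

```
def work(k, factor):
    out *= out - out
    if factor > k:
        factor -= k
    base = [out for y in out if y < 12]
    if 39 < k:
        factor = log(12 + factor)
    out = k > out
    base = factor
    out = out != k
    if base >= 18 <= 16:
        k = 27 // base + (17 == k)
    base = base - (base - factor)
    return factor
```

Transformed code:
def work(k, factor):
    out *= out - out
    if factor > k:
        factor -= k
    base = []
    for y in out:
        if y < 12:
            base.append(out)
    if 39 < k:
        factor = log(12 + factor)
    out = k > out
    base = factor
    out = out != k
    if base >= 18 and 18 <= 16:
        k = 27 // base + (17 == k)
    base = base - (base - factor)
    return factor

base.append(out)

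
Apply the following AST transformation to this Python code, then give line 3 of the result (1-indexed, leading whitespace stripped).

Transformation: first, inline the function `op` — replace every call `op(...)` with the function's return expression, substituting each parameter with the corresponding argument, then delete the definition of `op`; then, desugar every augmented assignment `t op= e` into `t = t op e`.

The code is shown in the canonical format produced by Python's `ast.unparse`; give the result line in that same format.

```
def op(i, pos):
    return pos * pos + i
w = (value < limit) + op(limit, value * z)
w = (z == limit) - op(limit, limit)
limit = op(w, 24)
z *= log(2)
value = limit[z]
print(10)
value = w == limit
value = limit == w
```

limit = 24 * 24 + w

Transformed code:
w = (value < limit) + (value * z * (value * z) + limit)
w = (z == limit) - (limit * limit + limit)
limit = 24 * 24 + w
z = z * log(2)
value = limit[z]
print(10)
value = w == limit
value = limit == w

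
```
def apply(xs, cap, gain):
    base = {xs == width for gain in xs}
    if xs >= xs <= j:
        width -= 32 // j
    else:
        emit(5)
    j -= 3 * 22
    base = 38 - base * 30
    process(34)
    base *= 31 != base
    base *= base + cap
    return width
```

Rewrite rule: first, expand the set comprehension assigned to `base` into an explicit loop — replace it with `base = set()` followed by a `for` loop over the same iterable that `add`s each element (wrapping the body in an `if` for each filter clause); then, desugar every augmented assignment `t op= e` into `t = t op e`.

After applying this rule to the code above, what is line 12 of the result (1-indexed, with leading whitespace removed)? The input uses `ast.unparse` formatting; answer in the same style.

base = base * (31 != base)

Transformed code:
def apply(xs, cap, gain):
    base = set()
    for gain in xs:
        base.add(xs == width)
    if xs >= xs <= j:
        width = width - 32 // j
    else:
        emit(5)
    j = j - 3 * 22
    base = 38 - base * 30
    process(34)
    base = base * (31 != base)
    base = base * (base + cap)
    return width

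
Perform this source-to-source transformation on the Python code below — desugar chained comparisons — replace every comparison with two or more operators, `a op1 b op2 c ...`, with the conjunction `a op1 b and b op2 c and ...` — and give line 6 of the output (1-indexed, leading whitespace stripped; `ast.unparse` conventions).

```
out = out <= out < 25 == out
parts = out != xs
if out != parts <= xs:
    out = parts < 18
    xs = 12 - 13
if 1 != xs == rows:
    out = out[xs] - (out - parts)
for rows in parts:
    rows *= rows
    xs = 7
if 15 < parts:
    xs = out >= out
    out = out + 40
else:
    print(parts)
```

if 1 != xs and xs == rows:

Transformed code:
out = out <= out and out < 25 and (25 == out)
parts = out != xs
if out != parts and parts <= xs:
    out = parts < 18
    xs = 12 - 13
if 1 != xs and xs == rows:
    out = out[xs] - (out - parts)
for rows in parts:
    rows *= rows
    xs = 7
if 15 < parts:
    xs = out >= out
    out = out + 40
else:
    print(parts)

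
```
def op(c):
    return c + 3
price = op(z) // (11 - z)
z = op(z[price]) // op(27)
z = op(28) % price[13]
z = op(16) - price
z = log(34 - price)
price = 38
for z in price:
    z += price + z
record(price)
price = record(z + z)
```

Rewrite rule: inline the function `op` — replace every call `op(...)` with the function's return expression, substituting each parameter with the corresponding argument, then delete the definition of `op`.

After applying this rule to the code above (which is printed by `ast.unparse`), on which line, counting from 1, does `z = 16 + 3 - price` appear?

Transformed code:
price = (z + 3) // (11 - z)
z = (z[price] + 3) // (27 + 3)
z = (28 + 3) % price[13]
z = 16 + 3 - price
z = log(34 - price)
price = 38
for z in price:
    z += price + z
record(price)
price = record(z + z)

4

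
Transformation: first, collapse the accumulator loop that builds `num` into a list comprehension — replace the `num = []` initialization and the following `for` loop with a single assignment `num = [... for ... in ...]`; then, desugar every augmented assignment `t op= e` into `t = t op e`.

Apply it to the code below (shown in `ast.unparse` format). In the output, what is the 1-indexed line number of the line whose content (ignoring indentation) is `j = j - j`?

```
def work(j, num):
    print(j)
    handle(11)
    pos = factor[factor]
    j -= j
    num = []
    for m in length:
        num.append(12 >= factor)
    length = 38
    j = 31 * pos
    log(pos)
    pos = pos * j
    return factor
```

Transformed code:
def work(j, num):
    print(j)
    handle(11)
    pos = factor[factor]
    j = j - j
    num = [12 >= factor for m in length]
    length = 38
    j = 31 * pos
    log(pos)
    pos = pos * j
    return factor

5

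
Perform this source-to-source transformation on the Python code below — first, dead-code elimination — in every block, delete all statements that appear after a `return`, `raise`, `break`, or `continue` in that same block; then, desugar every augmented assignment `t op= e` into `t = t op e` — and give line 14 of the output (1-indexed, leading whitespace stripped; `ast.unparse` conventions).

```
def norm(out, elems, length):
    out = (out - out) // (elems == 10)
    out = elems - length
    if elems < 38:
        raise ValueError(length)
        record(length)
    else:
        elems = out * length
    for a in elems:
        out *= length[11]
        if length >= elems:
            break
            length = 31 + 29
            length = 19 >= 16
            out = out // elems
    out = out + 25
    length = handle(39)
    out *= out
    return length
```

out = out * out

Transformed code:
def norm(out, elems, length):
    out = (out - out) // (elems == 10)
    out = elems - length
    if elems < 38:
        raise ValueError(length)
    else:
        elems = out * length
    for a in elems:
        out = out * length[11]
        if length >= elems:
            break
    out = out + 25
    length = handle(39)
    out = out * out
    return length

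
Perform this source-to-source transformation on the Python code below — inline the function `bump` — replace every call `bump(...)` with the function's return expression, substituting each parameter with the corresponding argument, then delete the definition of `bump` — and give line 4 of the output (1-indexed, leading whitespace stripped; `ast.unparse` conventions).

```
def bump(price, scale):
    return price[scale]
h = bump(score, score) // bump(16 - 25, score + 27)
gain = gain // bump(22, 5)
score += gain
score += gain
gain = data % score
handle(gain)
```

score += gain

Transformed code:
h = score[score] // (16 - 25)[score + 27]
gain = gain // 22[5]
score += gain
score += gain
gain = data % score
handle(gain)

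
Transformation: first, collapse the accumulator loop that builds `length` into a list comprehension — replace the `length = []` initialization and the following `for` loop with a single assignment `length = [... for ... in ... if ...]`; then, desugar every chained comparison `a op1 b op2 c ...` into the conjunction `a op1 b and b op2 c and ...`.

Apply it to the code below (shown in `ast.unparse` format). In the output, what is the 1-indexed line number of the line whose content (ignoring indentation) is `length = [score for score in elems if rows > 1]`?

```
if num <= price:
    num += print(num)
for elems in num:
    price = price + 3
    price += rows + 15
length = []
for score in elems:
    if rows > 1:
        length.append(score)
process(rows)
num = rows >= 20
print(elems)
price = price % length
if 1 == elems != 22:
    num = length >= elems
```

6

Transformed code:
if num <= price:
    num += print(num)
for elems in num:
    price = price + 3
    price += rows + 15
length = [score for score in elems if rows > 1]
process(rows)
num = rows >= 20
print(elems)
price = price % length
if 1 == elems and elems != 22:
    num = length >= elems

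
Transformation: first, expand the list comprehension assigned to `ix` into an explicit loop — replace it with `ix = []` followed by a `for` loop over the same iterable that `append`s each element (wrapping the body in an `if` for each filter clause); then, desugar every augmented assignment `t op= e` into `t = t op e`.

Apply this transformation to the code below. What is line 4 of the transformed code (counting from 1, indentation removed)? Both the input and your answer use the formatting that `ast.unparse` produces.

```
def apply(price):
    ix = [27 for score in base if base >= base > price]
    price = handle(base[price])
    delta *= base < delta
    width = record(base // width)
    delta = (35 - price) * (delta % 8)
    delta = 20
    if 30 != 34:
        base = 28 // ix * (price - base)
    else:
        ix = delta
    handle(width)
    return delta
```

if base >= base > price:

Transformed code:
def apply(price):
    ix = []
    for score in base:
        if base >= base > price:
            ix.append(27)
    price = handle(base[price])
    delta = delta * (base < delta)
    width = record(base // width)
    delta = (35 - price) * (delta % 8)
    delta = 20
    if 30 != 34:
        base = 28 // ix * (price - base)
    else:
        ix = delta
    handle(width)
    return delta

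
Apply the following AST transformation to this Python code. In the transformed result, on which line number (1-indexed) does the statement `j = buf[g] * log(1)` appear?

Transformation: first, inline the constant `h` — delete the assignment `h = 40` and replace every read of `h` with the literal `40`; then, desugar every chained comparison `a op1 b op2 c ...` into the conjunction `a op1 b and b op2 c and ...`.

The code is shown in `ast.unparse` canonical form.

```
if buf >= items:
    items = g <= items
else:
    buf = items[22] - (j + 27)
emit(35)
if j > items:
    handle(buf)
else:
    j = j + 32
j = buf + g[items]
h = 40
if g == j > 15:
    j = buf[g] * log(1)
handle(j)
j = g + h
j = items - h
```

Transformed code:
if buf >= items:
    items = g <= items
else:
    buf = items[22] - (j + 27)
emit(35)
if j > items:
    handle(buf)
else:
    j = j + 32
j = buf + g[items]
if g == j and j > 15:
    j = buf[g] * log(1)
handle(j)
j = g + 40
j = items - 40

12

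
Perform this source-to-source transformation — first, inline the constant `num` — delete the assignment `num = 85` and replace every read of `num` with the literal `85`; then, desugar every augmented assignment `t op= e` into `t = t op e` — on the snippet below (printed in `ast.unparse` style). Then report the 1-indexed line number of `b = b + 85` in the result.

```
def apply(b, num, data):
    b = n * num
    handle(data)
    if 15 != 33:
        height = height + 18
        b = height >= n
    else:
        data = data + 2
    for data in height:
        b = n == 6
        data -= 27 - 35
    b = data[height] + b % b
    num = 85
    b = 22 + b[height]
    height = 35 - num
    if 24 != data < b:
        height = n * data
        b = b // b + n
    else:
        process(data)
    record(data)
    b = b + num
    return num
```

21

Transformed code:
def apply(b, num, data):
    b = n * 85
    handle(data)
    if 15 != 33:
        height = height + 18
        b = height >= n
    else:
        data = data + 2
    for data in height:
        b = n == 6
        data = data - (27 - 35)
    b = data[height] + b % b
    b = 22 + b[height]
    height = 35 - 85
    if 24 != data < b:
        height = n * data
        b = b // b + n
    else:
        process(data)
    record(data)
    b = b + 85
    return 85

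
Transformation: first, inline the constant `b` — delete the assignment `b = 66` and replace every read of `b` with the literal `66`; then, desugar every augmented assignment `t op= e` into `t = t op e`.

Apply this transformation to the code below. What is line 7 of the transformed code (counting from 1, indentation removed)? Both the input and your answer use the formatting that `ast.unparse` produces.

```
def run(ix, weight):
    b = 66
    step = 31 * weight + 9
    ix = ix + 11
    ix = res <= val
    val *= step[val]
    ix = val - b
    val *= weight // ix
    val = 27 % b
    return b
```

Transformed code:
def run(ix, weight):
    step = 31 * weight + 9
    ix = ix + 11
    ix = res <= val
    val = val * step[val]
    ix = val - 66
    val = val * (weight // ix)
    val = 27 % 66
    return 66

val = val * (weight // ix)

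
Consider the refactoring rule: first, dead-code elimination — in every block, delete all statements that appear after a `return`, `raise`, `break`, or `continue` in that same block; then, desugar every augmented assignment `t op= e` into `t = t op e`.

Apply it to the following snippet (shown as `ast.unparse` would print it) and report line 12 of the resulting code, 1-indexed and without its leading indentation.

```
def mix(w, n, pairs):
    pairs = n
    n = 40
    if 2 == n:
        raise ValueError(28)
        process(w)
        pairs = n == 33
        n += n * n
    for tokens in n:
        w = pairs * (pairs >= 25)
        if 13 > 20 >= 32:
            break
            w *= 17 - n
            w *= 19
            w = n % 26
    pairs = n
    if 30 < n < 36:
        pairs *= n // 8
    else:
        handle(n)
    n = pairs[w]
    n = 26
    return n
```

Transformed code:
def mix(w, n, pairs):
    pairs = n
    n = 40
    if 2 == n:
        raise ValueError(28)
    for tokens in n:
        w = pairs * (pairs >= 25)
        if 13 > 20 >= 32:
            break
    pairs = n
    if 30 < n < 36:
        pairs = pairs * (n // 8)
    else:
        handle(n)
    n = pairs[w]
    n = 26
    return n

pairs = pairs * (n // 8)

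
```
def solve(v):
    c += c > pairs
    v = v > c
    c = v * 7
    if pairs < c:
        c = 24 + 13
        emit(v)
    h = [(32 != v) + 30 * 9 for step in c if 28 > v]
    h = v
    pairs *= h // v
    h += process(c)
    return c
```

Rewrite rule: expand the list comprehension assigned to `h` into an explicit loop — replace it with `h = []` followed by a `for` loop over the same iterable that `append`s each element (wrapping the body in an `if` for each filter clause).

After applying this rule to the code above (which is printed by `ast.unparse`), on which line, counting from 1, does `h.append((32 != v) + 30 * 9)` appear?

11

Transformed code:
def solve(v):
    c += c > pairs
    v = v > c
    c = v * 7
    if pairs < c:
        c = 24 + 13
        emit(v)
    h = []
    for step in c:
        if 28 > v:
            h.append((32 != v) + 30 * 9)
    h = v
    pairs *= h // v
    h += process(c)
    return c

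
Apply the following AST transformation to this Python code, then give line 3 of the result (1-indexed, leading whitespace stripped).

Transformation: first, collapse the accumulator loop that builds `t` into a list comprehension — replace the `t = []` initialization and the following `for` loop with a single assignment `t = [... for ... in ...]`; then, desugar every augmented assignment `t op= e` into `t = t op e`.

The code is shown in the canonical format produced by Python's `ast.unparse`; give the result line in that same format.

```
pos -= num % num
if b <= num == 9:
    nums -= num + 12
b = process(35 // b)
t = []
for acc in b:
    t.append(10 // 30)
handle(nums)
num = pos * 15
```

nums = nums - (num + 12)

Transformed code:
pos = pos - num % num
if b <= num == 9:
    nums = nums - (num + 12)
b = process(35 // b)
t = [10 // 30 for acc in b]
handle(nums)
num = pos * 15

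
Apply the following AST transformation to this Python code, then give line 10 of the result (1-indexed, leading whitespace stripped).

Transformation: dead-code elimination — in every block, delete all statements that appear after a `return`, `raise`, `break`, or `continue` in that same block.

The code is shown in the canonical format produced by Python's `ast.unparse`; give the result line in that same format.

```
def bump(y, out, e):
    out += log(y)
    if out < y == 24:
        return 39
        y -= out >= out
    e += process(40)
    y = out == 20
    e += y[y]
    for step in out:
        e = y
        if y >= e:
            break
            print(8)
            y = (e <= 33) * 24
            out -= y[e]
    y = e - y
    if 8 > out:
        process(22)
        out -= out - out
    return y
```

if y >= e:

Transformed code:
def bump(y, out, e):
    out += log(y)
    if out < y == 24:
        return 39
    e += process(40)
    y = out == 20
    e += y[y]
    for step in out:
        e = y
        if y >= e:
            break
    y = e - y
    if 8 > out:
        process(22)
        out -= out - out
    return y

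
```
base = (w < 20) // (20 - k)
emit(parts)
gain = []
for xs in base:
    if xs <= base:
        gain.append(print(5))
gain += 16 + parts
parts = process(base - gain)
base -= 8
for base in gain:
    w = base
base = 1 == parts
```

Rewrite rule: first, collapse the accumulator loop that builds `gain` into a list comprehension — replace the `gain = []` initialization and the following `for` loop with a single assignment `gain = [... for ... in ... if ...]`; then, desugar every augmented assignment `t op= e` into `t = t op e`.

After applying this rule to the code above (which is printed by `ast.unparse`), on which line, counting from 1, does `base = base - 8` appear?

6

Transformed code:
base = (w < 20) // (20 - k)
emit(parts)
gain = [print(5) for xs in base if xs <= base]
gain = gain + (16 + parts)
parts = process(base - gain)
base = base - 8
for base in gain:
    w = base
base = 1 == parts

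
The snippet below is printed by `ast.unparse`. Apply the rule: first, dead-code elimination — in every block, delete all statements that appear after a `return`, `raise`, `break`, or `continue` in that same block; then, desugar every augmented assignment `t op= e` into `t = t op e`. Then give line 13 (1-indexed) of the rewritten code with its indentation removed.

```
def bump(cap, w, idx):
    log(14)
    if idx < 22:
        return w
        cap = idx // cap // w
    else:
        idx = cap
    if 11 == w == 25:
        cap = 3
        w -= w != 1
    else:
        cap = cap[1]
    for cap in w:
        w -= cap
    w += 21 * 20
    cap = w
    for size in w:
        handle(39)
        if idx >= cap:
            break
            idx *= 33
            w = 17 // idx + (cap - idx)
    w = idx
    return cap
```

Transformed code:
def bump(cap, w, idx):
    log(14)
    if idx < 22:
        return w
    else:
        idx = cap
    if 11 == w == 25:
        cap = 3
        w = w - (w != 1)
    else:
        cap = cap[1]
    for cap in w:
        w = w - cap
    w = w + 21 * 20
    cap = w
    for size in w:
        handle(39)
        if idx >= cap:
            break
    w = idx
    return cap

w = w - cap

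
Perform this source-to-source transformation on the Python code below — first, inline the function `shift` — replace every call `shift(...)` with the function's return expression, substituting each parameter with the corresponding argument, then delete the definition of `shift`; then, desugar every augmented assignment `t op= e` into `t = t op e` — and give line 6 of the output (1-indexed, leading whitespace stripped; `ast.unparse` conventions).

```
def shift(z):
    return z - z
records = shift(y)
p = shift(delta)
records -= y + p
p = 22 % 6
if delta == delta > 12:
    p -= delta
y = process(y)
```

Transformed code:
records = y - y
p = delta - delta
records = records - (y + p)
p = 22 % 6
if delta == delta > 12:
    p = p - delta
y = process(y)

p = p - delta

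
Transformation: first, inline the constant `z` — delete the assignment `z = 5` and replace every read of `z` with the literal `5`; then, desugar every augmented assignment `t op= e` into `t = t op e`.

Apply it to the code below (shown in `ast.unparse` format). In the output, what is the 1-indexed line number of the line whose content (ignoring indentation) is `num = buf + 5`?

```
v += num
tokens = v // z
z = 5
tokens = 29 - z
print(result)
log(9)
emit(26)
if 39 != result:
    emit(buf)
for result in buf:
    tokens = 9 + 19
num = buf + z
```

Transformed code:
v = v + num
tokens = v // 5
tokens = 29 - 5
print(result)
log(9)
emit(26)
if 39 != result:
    emit(buf)
for result in buf:
    tokens = 9 + 19
num = buf + 5

11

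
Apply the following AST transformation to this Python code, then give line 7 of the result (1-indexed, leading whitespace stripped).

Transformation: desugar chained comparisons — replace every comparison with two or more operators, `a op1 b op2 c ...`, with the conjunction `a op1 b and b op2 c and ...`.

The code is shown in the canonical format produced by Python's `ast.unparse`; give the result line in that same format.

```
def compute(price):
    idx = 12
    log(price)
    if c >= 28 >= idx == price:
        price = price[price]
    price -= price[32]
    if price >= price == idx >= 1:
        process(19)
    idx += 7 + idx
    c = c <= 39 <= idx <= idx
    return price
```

Transformed code:
def compute(price):
    idx = 12
    log(price)
    if c >= 28 and 28 >= idx and (idx == price):
        price = price[price]
    price -= price[32]
    if price >= price and price == idx and (idx >= 1):
        process(19)
    idx += 7 + idx
    c = c <= 39 and 39 <= idx and (idx <= idx)
    return price

if price >= price and price == idx and (idx >= 1):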